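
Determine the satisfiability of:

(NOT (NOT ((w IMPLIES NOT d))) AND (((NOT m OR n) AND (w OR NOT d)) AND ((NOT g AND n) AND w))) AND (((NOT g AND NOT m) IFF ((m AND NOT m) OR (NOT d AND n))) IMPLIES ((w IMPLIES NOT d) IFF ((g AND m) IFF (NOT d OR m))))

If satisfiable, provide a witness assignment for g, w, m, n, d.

g = False, w = True, m = True, n = True, d = False

  NOT (NOT ((w IMPLIES NOT d))) AND (((NOT m OR n) AND (w OR NOT d)) AND ((NOT g AND n) AND w)) = True
    NOT (NOT ((w IMPLIES NOT d))) = True
      NOT ((w IMPLIES NOT d)) = False
        w IMPLIES NOT d = True
          NOT d = True
    ((NOT m OR n) AND (w OR NOT d)) AND ((NOT g AND n) AND w) = True
      (NOT m OR n) AND (w OR NOT d) = True
        NOT m OR n = True
          NOT m = False
        w OR NOT d = True
          NOT d = True
      (NOT g AND n) AND w = True
        NOT g AND n = True
          NOT g = True
  ((NOT g AND NOT m) IFF ((m AND NOT m) OR (NOT d AND n))) IMPLIES ((w IMPLIES NOT d) IFF ((g AND m) IFF (NOT d OR m))) = True
    (NOT g AND NOT m) IFF ((m AND NOT m) OR (NOT d AND n)) = False
      NOT g AND NOT m = False
        NOT g = True
        NOT m = False
      (m AND NOT m) OR (NOT d AND n) = True
        m AND NOT m = False
          NOT m = False
        NOT d AND n = True
          NOT d = True
    (w IMPLIES NOT d) IFF ((g AND m) IFF (NOT d OR m)) = False
      w IMPLIES NOT d = True
        NOT d = True
      (g AND m) IFF (NOT d OR m) = False
        g AND m = False
        NOT d OR m = True
          NOT d = True
Both conjuncts True, so the formula holds.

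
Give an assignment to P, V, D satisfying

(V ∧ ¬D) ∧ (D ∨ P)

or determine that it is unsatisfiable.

P = True; V = True; D = False

  V ∧ ¬D = True
    ¬D = True
  D ∨ P = True
Both conjuncts True, so the formula holds.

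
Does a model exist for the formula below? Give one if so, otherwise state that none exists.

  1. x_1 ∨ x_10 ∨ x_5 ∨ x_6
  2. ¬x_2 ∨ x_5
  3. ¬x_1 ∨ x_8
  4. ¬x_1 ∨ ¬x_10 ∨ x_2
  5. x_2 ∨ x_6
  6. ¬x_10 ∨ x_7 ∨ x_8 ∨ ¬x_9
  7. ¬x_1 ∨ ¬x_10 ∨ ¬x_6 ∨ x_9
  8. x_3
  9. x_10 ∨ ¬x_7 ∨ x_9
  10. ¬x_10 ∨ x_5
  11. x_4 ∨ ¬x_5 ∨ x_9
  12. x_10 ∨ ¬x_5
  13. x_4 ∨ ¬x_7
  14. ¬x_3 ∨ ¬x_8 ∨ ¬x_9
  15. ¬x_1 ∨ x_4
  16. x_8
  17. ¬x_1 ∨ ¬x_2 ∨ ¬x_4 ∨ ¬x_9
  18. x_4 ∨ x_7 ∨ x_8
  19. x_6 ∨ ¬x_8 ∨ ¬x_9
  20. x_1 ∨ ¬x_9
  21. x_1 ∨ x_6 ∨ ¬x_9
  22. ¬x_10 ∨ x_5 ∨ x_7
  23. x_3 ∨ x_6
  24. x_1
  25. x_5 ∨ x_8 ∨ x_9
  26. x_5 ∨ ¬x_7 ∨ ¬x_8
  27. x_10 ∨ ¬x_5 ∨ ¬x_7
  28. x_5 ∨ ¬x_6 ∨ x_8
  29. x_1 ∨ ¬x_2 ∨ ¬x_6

x_1: True, x_2: True, x_3: True, x_4: True, x_5: True, x_6: False, x_7: True, x_8: True, x_9: False, x_10: True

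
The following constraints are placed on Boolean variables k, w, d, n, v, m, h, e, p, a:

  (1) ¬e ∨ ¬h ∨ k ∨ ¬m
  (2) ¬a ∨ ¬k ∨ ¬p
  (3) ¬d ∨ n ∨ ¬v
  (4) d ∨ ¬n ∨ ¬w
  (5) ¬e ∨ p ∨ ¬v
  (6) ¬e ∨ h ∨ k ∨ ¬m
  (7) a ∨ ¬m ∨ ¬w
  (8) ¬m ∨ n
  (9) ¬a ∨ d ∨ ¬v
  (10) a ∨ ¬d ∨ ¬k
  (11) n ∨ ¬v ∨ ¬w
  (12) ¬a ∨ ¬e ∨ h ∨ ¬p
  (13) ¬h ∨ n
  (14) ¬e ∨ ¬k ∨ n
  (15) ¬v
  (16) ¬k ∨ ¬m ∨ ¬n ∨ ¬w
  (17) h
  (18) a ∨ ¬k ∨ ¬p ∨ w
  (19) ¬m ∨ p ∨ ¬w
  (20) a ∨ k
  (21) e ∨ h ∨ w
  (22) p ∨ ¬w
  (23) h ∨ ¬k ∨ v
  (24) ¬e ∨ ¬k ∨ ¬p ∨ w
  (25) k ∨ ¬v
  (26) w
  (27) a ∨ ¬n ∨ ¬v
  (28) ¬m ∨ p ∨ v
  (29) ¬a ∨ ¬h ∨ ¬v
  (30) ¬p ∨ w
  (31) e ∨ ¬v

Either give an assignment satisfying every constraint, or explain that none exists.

Unit clause (¬v) forces v = False.
Unit clause (h) forces h = True.
Unit clause (w) forces w = True.
In (¬h ∨ n) only n is left, so n = True.
In (p ∨ ¬w) only p is left, so p = True.
In (d ∨ ¬n ∨ ¬w) only d is left, so d = True.
Try k = True:
  (¬a ∨ ¬k ∨ ¬p) forces a = False.
  clause (a ∨ ¬d ∨ ¬k) is falsified — backtrack.
So k = False.
  then (a ∨ k) forces a = True.
Set m = False.
Set e = True.
All clauses satisfied.

k: False; w: True; d: True; n: True; v: False; m: False; h: True; e: True; p: True; a: True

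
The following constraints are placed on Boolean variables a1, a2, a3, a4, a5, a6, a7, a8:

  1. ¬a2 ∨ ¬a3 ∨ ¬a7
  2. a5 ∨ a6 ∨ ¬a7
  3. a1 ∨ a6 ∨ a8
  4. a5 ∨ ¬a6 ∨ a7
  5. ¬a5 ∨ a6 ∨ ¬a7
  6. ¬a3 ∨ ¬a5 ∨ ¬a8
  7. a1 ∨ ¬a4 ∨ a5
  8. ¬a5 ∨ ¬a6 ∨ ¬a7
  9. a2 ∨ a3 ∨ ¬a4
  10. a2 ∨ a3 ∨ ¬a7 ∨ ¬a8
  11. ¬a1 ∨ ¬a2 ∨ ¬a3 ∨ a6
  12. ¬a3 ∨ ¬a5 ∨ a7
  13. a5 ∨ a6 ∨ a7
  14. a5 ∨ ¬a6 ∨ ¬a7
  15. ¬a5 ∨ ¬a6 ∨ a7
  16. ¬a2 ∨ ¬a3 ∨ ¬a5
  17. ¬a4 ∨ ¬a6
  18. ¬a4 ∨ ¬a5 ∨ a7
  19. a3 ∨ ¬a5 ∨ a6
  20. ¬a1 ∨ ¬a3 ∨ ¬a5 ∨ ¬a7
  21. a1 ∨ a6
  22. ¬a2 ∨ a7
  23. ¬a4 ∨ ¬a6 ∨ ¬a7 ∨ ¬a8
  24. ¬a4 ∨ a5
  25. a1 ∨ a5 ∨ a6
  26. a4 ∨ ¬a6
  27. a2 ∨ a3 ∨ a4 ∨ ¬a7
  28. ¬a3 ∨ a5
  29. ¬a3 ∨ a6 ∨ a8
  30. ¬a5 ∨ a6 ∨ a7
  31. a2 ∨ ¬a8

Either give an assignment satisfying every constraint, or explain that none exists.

Case a5 = True:
  If a6 = True:
    (¬a5 ∨ ¬a6 ∨ ¬a7) forces a7 = False.
    clause (¬a5 ∨ ¬a6 ∨ a7) is falsified.
  If a6 = False:
    (¬a5 ∨ a6 ∨ ¬a7) forces a7 = False.
    clause (¬a5 ∨ a6 ∨ a7) is falsified.
  Every sub-case reaches a contradiction.
Case a5 = False:
  (¬a4 ∨ a5) forces a4 = False.
  (a4 ∨ ¬a6) forces a6 = False.
  (a5 ∨ a6 ∨ ¬a7) forces a7 = False.
  Clause (a5 ∨ a6 ∨ a7) is falsified — contradiction.
Both cases fail, so the formula is unsatisfiable.

Unsatisfiable — no assignment works.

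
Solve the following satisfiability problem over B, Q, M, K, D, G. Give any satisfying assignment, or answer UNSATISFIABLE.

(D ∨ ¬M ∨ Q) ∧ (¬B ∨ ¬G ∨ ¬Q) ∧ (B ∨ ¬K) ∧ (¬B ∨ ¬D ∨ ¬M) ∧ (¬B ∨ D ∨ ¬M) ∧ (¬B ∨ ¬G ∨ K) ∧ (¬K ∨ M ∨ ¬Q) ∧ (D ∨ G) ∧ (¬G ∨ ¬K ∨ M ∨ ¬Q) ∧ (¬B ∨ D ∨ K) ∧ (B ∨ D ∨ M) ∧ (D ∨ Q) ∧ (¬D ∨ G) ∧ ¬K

B: False; Q: False; M: True; K: False; D: True; G: True

Unit clause (¬K) forces K = False.
Try B = True:
  (¬B ∨ ¬G ∨ K) forces G = False.
  (D ∨ G) forces D = True.
  clause (¬D ∨ G) is falsified — backtrack.
So B = False.
Set Q = False.
  then (D ∨ Q) forces D = True.
  then (¬D ∨ G) forces G = True.
Set M = True.
All clauses satisfied.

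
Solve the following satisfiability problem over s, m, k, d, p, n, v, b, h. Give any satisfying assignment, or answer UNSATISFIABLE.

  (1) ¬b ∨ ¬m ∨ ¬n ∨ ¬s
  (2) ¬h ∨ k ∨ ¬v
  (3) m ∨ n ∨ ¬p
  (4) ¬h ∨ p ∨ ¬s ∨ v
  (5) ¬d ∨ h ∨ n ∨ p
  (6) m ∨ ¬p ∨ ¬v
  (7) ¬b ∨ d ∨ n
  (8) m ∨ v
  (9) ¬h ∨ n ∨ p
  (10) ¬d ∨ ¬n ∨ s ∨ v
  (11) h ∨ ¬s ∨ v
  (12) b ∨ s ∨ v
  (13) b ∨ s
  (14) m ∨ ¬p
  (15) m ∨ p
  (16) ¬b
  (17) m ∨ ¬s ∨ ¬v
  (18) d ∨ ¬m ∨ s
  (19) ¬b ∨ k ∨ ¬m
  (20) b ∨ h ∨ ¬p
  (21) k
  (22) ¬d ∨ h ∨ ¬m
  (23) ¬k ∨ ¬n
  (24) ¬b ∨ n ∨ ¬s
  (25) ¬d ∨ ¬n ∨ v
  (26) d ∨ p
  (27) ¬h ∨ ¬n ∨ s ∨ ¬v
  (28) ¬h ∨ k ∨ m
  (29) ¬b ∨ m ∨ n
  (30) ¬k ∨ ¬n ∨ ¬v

Unit clause (¬b) forces b = False.
Unit clause (k) forces k = True.
In (¬k ∨ ¬n) only ¬n is left, so n = False.
In (b ∨ s) only s is left, so s = True.
Set m = True.
Set d = True.
  then (¬d ∨ h ∨ ¬m) forces h = True.
  then (¬h ∨ n ∨ p) forces p = True.
Set v = True.
All clauses satisfied.

s = True, m = True, k = True, d = True, p = True, n = False, v = True, b = False, h = True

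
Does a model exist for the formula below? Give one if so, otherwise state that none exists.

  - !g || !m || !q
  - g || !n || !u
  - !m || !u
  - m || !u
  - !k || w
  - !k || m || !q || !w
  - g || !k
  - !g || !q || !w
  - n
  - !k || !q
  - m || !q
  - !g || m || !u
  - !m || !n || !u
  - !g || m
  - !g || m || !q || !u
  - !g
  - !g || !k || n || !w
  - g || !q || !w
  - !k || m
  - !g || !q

Unit clause (n) forces n = True.
Unit clause (!g) forces g = False.
In (g || !n || !u) only !u is left, so u = False.
In (g || !k) only !k is left, so k = False.
Set w = False.
Set m = True.
Set q = False.
All clauses satisfied.

u: False, w: False, n: True, m: True, k: False, g: False, q: False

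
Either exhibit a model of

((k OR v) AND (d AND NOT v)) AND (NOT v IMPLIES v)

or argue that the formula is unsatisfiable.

Case v = True: the conjunct NOT v is False.
Case v = False: the conjunct NOT v IMPLIES v becomes NOT False IMPLIES False = False.
Both cases fail — unsatisfiable.

Unsatisfiable — no assignment works.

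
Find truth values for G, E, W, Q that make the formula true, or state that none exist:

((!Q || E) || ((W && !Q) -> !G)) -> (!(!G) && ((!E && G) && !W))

G = True; E = False; W = False; Q = False

  ((!Q || E) || ((W && !Q) -> !G)) -> (!(!G) && ((!E && G) && !W)) = True
    (!Q || E) || ((W && !Q) -> !G) = True
      !Q || E = True
        !Q = True
      (W && !Q) -> !G = True
        W && !Q = False
          !Q = True
        !G = False
    !(!G) && ((!E && G) && !W) = True
      !(!G) = True
        !G = False
      (!E && G) && !W = True
        !E && G = True
          !E = True
        !W = True
The formula evaluates to True.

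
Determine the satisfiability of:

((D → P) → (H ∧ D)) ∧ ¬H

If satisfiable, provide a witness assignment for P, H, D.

P=F, H=F, D=T

  (D → P) → (H ∧ D) = True
    D → P = False
    H ∧ D = False
  ¬H = True
Both conjuncts True, so the formula holds.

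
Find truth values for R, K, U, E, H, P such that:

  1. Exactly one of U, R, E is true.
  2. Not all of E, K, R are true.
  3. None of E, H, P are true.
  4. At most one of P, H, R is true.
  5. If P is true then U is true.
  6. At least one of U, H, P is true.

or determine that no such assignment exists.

R: False; K: False; U: True; E: False; H: False; P: False

  (1) {U, R, E}: 1 true — exactly one ✓
  (2) {E, K, R}: 0/3 true — not all ✓
  (3) {E, H, P}: 0 true — none ✓
  (4) {P, H, R}: 0 true — at most one ✓
  (5) P=F ⇒ U: vacuous ✓
  (6) {U, H, P}: 1 true — at least one ✓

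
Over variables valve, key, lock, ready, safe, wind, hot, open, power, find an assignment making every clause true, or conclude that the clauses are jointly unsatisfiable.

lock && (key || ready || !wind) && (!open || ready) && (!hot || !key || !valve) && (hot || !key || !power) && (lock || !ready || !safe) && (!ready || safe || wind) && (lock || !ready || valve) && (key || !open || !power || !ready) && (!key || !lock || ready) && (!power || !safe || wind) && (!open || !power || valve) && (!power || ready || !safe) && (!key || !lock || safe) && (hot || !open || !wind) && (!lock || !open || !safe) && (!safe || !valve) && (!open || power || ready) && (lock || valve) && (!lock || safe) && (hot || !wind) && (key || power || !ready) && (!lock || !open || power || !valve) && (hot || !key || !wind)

valve = False; key = False; lock = True; ready = True; safe = True; wind = True; hot = True; open = False; power = True

Unit clause (lock) forces lock = True.
In (!lock || safe) only safe is left, so safe = True.
In (!lock || !open || !safe) only !open is left, so open = False.
In (!safe || !valve) only !valve is left, so valve = False.
Set key = False.
Set ready = True.
  then (key || power || !ready) forces power = True.
  then (!power || !safe || wind) forces wind = True.
  then (hot || !wind) forces hot = True.
All clauses satisfied.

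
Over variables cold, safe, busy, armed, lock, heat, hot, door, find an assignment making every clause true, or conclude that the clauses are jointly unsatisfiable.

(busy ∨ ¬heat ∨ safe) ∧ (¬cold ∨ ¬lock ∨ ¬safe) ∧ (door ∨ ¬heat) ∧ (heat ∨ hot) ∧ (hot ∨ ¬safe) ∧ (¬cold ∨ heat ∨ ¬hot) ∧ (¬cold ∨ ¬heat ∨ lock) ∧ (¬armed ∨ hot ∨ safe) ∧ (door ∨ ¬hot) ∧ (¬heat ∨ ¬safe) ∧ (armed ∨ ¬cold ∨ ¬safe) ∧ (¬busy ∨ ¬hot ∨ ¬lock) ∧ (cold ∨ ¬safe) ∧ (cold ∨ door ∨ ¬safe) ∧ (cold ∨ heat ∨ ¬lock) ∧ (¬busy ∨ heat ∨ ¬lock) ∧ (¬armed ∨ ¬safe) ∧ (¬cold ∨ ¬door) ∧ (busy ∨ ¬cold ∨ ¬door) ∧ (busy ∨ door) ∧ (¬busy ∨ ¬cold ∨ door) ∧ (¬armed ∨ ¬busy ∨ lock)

Try cold = True:
  (¬cold ∨ ¬door) forces door = False.
  (door ∨ ¬heat) forces heat = False.
  (heat ∨ hot) forces hot = True.
  clause (¬cold ∨ heat ∨ ¬hot) is falsified — backtrack.
So cold = False.
  then (cold ∨ ¬safe) forces safe = False.
Set busy = False.
  then (busy ∨ ¬heat ∨ safe) forces heat = False.
  then (heat ∨ hot) forces hot = True.
  then (door ∨ ¬hot) forces door = True.
  then (cold ∨ heat ∨ ¬lock) forces lock = False.
Set armed = False.
All clauses satisfied.

cold: False, safe: False, busy: False, armed: False, lock: False, heat: False, hot: True, door: True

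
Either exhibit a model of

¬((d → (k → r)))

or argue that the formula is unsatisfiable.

r: False, k: True, d: True

  ¬((d → (k → r))) = True
    d → (k → r) = False
      k → r = False
The formula evaluates to True.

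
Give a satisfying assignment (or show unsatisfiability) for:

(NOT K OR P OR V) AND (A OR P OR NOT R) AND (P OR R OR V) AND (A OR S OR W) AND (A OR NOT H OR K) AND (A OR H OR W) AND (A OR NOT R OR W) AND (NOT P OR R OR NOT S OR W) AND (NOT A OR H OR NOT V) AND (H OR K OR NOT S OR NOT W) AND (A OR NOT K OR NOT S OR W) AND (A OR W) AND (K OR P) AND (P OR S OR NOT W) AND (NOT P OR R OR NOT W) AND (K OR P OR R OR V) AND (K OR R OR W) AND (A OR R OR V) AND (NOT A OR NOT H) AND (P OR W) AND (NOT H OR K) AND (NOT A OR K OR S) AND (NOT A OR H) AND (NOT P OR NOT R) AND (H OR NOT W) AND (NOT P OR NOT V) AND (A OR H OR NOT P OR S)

Set W = True.
  then (H OR NOT W) forces H = True.
  then (NOT A OR NOT H) forces A = False.
  then (NOT H OR K) forces K = True.
Try V = False:
  (NOT K OR P OR V) forces P = True.
  (NOT P OR R OR NOT W) forces R = True.
  clause (NOT P OR NOT R) is falsified — backtrack.
So V = True.
  then (NOT P OR NOT V) forces P = False.
  then (A OR P OR NOT R) forces R = False.
  then (P OR S OR NOT W) forces S = True.
All clauses satisfied.

W = True, A = False, H = True, V = True, P = False, S = True, R = False, K = True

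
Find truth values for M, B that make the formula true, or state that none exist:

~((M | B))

M: False, B: False

  ~((M | B)) = True
    M | B = False
The formula evaluates to True.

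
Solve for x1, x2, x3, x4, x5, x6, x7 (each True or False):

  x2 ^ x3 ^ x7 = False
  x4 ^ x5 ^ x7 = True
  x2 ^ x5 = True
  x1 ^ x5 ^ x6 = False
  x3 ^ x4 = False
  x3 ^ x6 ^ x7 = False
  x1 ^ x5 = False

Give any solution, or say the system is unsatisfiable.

x1 = True, x2 = False, x3 = False, x4 = False, x5 = True, x6 = False, x7 = False

x2 ^ x3 ^ x7 = F ^ F ^ F = False ✓
x4 ^ x5 ^ x7 = F ^ T ^ F = True ✓
x2 ^ x5 = F ^ T = True ✓
x1 ^ x5 ^ x6 = T ^ T ^ F = False ✓
x3 ^ x4 = F ^ F = False ✓
x3 ^ x6 ^ x7 = F ^ F ^ F = False ✓
x1 ^ x5 = T ^ T = False ✓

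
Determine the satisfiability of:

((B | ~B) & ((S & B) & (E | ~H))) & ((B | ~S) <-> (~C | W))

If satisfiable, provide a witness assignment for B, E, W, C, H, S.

B=T, E=F, W=T, C=T, H=F, S=T

  (B | ~B) & ((S & B) & (E | ~H)) = True
    B | ~B = True
      ~B = False
    (S & B) & (E | ~H) = True
      S & B = True
      E | ~H = True
        ~H = True
  (B | ~S) <-> (~C | W) = True
    B | ~S = True
      ~S = False
    ~C | W = True
      ~C = False
Both conjuncts True, so the formula holds.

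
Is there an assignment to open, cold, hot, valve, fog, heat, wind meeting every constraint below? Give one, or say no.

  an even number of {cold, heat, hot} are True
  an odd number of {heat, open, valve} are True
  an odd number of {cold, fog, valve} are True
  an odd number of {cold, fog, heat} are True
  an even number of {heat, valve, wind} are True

open: True, cold: True, hot: True, valve: False, fog: False, heat: False, wind: False

{cold, heat, hot}: 2 true → even ✓
{heat, open, valve}: 1 true → odd ✓
{cold, fog, valve}: 1 true → odd ✓
{cold, fog, heat}: 1 true → odd ✓
{heat, valve, wind}: 0 true → even ✓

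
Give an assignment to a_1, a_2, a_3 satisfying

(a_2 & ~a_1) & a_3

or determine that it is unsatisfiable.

a_1 = False; a_2 = True; a_3 = True

  a_2 & ~a_1 = True
    ~a_1 = True
Both conjuncts True, so the formula holds.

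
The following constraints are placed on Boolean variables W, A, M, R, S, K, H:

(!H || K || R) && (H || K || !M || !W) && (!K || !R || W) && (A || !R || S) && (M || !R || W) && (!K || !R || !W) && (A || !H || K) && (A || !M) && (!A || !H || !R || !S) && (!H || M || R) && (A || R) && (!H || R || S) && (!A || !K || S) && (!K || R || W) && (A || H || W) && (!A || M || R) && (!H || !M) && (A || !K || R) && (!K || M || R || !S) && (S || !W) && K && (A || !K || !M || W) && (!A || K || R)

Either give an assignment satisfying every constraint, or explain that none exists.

W = True, A = True, M = True, R = False, S = True, K = True, H = False

Unit clause (K) forces K = True.
Set W = True.
  then (!K || !R || !W) forces R = False.
  then (A || R) forces A = True.
  then (!A || !K || S) forces S = True.
  then (!A || M || R) forces M = True.
  then (!H || !M) forces H = False.
All clauses satisfied.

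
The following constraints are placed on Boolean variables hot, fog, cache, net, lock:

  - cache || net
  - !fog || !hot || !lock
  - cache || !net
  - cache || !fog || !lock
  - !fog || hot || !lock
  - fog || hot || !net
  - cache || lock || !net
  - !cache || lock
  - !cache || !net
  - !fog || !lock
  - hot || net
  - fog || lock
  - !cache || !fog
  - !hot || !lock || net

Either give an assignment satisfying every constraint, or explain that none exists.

Case cache = True:
  (!cache || lock) forces lock = True.
  (!cache || !net) forces net = False.
  (!fog || !lock) forces fog = False.
  (hot || net) forces hot = True.
  Clause (!hot || !lock || net) is falsified — contradiction.
Case cache = False:
  (cache || net) forces net = True.
  Clause (cache || !net) is falsified — contradiction.
Both cases fail, so the formula is unsatisfiable.

No satisfying assignment exists.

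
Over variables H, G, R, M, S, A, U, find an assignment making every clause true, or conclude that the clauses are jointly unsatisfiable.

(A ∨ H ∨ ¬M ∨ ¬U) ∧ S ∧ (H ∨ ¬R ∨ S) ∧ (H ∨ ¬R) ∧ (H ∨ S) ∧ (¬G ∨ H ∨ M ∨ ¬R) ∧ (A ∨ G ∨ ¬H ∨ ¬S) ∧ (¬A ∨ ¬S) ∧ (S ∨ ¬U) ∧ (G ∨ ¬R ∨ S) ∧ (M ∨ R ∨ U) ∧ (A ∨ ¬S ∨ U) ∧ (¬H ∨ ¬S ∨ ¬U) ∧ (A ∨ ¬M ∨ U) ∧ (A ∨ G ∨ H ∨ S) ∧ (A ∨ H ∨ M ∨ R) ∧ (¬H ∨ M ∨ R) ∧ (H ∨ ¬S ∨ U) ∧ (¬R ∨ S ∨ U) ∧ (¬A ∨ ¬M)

Case S = True:
  (¬A ∨ ¬S) forces A = False.
  (A ∨ ¬S ∨ U) forces U = True.
  (¬H ∨ ¬S ∨ ¬U) forces H = False.
  (A ∨ H ∨ ¬M ∨ ¬U) forces M = False.
  (H ∨ ¬R) forces R = False.
  Clause (A ∨ H ∨ M ∨ R) is falsified — contradiction.
Case S = False:
  Clause (S) is falsified — contradiction.
Both cases fail, so the formula is unsatisfiable.

The formula is unsatisfiable.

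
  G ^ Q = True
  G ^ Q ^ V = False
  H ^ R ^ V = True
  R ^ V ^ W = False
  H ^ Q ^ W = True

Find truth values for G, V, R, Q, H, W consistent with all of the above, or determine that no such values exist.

G: True; V: True; R: True; Q: False; H: True; W: False

G ^ Q = T ^ F = True ✓
G ^ Q ^ V = T ^ F ^ T = False ✓
H ^ R ^ V = T ^ T ^ T = True ✓
R ^ V ^ W = T ^ T ^ F = False ✓
H ^ Q ^ W = T ^ F ^ F = True ✓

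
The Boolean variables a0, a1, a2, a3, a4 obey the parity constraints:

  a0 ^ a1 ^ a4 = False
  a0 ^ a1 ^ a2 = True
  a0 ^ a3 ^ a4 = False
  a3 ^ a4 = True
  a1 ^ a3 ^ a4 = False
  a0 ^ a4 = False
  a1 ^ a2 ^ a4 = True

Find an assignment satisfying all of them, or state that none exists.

No satisfying assignment exists.

Adding constraints 1, 4, 5, 6 mod 2: every variable appears an even number of times on the left, so the left side is 0.
But the right sides sum to 1 (mod 2). 0 ≠ 1 — the system is inconsistent.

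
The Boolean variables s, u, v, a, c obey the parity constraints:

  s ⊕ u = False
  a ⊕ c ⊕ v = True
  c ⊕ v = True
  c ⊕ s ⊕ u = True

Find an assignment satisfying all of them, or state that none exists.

s=F, u=F, v=F, a=F, c=T

s ⊕ u = F ⊕ F = False ✓
a ⊕ c ⊕ v = F ⊕ T ⊕ F = True ✓
c ⊕ v = T ⊕ F = True ✓
c ⊕ s ⊕ u = T ⊕ F ⊕ F = True ✓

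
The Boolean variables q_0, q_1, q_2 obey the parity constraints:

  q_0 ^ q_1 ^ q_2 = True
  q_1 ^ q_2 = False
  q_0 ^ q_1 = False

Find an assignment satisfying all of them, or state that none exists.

q_0=T, q_1=T, q_2=T

q_0 ^ q_1 ^ q_2 = T ^ T ^ T = True ✓
q_1 ^ q_2 = T ^ T = False ✓
q_0 ^ q_1 = T ^ T = False ✓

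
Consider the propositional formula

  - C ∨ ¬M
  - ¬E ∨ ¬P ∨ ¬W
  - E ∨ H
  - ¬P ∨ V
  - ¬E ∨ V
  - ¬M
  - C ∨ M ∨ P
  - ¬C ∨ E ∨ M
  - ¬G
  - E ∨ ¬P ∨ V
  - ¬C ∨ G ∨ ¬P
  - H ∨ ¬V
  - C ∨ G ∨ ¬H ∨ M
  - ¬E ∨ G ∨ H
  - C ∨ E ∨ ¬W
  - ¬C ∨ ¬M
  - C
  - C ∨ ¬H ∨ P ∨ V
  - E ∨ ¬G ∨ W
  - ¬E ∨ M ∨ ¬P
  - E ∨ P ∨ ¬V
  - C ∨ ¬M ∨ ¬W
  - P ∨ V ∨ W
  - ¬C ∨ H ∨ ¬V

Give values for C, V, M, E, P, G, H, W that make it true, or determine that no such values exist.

Unit clause (¬M) forces M = False.
Unit clause (¬G) forces G = False.
Unit clause (C) forces C = True.
In (¬C ∨ E ∨ M) only E is left, so E = True.
In (¬C ∨ G ∨ ¬P) only ¬P is left, so P = False.
In (¬E ∨ G ∨ H) only H is left, so H = True.
In (¬E ∨ V) only V is left, so V = True.
Set W = False.
All clauses satisfied.

C = True, V = True, M = False, E = True, P = False, G = False, H = True, W = False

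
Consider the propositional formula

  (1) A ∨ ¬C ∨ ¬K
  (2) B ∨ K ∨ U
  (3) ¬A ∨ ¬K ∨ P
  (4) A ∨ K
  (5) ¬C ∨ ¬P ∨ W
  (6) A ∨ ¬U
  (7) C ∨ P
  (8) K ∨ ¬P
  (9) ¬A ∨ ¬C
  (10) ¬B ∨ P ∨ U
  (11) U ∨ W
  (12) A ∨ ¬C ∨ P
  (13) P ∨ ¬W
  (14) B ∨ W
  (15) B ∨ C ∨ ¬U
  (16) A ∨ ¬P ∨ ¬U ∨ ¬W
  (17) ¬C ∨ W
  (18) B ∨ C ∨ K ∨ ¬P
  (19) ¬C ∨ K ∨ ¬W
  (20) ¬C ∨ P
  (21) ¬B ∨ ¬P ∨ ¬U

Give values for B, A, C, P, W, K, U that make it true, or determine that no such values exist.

B: True, A: True, C: False, P: True, W: True, K: True, U: False

Set B = True.
Set A = True.
  then (¬A ∨ ¬C) forces C = False.
  then (C ∨ P) forces P = True.
  then (K ∨ ¬P) forces K = True.
  then (¬B ∨ ¬P ∨ ¬U) forces U = False.
  then (U ∨ W) forces W = True.
All clauses satisfied.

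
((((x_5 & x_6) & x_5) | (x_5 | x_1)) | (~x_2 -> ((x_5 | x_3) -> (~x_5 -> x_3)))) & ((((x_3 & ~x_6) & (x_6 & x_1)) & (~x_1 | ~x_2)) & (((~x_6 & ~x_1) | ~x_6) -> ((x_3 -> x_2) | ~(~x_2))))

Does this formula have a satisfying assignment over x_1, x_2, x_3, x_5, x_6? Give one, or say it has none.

No satisfying assignment exists.

Case x_6 = True: the conjunct ~x_6 is False.
Case x_6 = False: the conjunct x_6 is False.
Both cases fail — unsatisfiable.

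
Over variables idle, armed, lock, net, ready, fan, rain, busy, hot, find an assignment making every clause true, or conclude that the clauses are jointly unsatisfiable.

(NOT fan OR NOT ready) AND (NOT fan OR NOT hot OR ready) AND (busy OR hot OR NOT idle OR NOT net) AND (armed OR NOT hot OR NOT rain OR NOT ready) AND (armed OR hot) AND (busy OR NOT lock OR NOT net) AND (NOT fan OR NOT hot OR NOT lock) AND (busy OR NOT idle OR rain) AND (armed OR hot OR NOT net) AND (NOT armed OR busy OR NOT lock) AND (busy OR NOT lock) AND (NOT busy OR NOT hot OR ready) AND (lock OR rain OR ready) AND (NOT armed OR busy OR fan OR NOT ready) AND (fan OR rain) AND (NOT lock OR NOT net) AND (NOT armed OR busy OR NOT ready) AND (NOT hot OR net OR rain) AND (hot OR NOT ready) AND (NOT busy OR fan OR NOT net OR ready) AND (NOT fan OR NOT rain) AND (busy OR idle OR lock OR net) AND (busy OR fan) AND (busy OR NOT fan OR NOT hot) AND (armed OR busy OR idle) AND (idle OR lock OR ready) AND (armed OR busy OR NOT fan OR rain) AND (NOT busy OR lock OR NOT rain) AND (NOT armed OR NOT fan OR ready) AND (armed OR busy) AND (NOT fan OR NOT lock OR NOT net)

Set idle = True.
Set armed = True.
Set lock = True.
  then (NOT armed OR busy OR NOT lock) forces busy = True.
  then (NOT lock OR NOT net) forces net = False.
Set ready = True.
  then (NOT fan OR NOT ready) forces fan = False.
  then (fan OR rain) forces rain = True.
  then (hot OR NOT ready) forces hot = True.
All clauses satisfied.

idle = True, armed = True, lock = True, net = False, ready = True, fan = False, rain = True, busy = True, hot = True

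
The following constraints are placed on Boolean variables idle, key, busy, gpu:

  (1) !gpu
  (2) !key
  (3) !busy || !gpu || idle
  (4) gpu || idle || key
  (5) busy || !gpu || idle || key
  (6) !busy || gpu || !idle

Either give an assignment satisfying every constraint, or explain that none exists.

idle=T, key=F, busy=F, gpu=F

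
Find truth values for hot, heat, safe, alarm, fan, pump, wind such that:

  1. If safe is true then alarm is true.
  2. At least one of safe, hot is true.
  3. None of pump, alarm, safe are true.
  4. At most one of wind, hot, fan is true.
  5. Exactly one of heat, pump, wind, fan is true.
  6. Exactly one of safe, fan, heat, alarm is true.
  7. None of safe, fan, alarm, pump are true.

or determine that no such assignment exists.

hot = True; heat = True; safe = False; alarm = False; fan = False; pump = False; wind = False

  (1) safe=F ⇒ alarm: vacuous ✓
  (2) {safe, hot}: 1 true — at least one ✓
  (3) {pump, alarm, safe}: 0 true — none ✓
  (4) {wind, hot, fan}: 1 true — at most one ✓
  (5) {heat, pump, wind, fan}: 1 true — exactly one ✓
  (6) {safe, fan, heat, alarm}: 1 true — exactly one ✓
  (7) {safe, fan, alarm, pump}: 0 true — none ✓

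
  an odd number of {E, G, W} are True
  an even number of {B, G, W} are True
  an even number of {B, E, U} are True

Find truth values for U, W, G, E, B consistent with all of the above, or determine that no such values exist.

U=T, W=F, G=T, E=F, B=T

{E, G, W}: 1 true → odd ✓
{B, G, W}: 2 true → even ✓
{B, E, U}: 2 true → even ✓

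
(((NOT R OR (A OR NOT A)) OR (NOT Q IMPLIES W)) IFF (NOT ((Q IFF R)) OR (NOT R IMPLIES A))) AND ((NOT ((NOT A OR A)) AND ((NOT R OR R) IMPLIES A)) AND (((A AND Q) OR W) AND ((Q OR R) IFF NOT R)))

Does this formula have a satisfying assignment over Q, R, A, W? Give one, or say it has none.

UNSATISFIABLE

The conjunct NOT ((NOT A OR A)) is unsatisfiable on its own:
  A=F: evaluates to False.
  A=T: evaluates to False.
So the whole conjunction is unsatisfiable.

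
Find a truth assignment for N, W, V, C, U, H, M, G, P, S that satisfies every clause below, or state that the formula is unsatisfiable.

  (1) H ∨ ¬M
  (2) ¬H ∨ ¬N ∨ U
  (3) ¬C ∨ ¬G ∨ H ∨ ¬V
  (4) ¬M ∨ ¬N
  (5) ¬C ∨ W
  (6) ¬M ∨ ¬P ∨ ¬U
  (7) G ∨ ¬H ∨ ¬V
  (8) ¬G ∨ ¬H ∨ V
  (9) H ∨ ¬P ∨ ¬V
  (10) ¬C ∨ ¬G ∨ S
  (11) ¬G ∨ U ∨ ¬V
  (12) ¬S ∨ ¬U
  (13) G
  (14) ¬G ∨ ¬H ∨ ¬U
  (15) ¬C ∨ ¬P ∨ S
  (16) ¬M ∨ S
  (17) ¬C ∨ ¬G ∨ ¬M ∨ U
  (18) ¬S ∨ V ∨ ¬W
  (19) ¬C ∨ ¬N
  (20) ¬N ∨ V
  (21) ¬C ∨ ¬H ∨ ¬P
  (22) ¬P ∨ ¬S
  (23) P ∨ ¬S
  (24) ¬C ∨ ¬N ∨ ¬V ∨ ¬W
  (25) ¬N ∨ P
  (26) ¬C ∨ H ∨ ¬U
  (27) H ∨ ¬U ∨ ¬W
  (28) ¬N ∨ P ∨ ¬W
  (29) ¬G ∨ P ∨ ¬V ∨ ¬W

N=F; W=F; V=F; C=F; U=F; H=F; M=F; G=T; P=T; S=F

Unit clause (G) forces G = True.
Set N = False.
Set W = False.
  then (¬C ∨ W) forces C = False.
Set V = False.
  then (¬G ∨ ¬H ∨ V) forces H = False.
  then (H ∨ ¬M) forces M = False.
Set U = False.
Set P = True.
  then (¬P ∨ ¬S) forces S = False.
All clauses satisfied.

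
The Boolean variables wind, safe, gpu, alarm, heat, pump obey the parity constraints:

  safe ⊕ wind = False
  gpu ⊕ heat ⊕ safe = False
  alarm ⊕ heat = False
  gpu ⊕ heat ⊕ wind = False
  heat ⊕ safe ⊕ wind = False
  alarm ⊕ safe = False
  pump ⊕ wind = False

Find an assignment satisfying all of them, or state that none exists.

wind=F; safe=F; gpu=F; alarm=F; heat=F; pump=F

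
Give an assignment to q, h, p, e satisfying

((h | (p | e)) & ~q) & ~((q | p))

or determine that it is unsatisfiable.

q = False, h = False, p = False, e = True

  (h | (p | e)) & ~q = True
    h | (p | e) = True
      p | e = True
    ~q = True
  ~((q | p)) = True
    q | p = False
Both conjuncts True, so the formula holds.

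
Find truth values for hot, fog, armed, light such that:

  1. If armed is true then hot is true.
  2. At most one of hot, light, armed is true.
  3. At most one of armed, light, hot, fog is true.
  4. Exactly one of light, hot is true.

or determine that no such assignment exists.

hot: False; fog: False; armed: False; light: True

  (1) armed=F ⇒ hot: vacuous ✓
  (2) {hot, light, armed}: 1 true — at most one ✓
  (3) {armed, light, hot, fog}: 1 true — at most one ✓
  (4) {light, hot}: 1 true — exactly one ✓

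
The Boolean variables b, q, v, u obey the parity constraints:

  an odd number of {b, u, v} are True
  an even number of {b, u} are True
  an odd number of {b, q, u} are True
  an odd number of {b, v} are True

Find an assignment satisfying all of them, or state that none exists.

b=F, q=T, v=T, u=F

{b, u, v}: 1 true → odd ✓
{b, u}: 0 true → even ✓
{b, q, u}: 1 true → odd ✓
{b, v}: 1 true → odd ✓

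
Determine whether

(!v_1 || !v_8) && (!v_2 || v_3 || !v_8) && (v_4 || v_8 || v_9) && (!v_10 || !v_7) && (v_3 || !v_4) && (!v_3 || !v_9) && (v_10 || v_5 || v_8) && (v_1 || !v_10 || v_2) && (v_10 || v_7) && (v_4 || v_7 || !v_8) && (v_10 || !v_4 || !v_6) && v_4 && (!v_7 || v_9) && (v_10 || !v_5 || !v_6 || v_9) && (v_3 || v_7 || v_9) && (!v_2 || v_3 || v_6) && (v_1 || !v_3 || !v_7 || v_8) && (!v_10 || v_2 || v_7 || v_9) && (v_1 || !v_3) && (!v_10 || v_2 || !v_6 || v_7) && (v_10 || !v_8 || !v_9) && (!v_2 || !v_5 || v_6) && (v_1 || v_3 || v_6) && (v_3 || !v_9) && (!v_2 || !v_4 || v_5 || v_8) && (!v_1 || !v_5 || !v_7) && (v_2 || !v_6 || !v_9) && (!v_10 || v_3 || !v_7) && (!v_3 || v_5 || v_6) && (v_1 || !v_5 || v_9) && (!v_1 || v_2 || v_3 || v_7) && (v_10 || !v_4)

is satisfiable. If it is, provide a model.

v_1: True, v_2: True, v_3: True, v_4: True, v_5: True, v_6: True, v_7: False, v_8: False, v_9: False, v_10: True

Unit clause (v_4) forces v_4 = True.
In (v_10 || !v_4) only v_10 is left, so v_10 = True.
In (!v_10 || !v_7) only !v_7 is left, so v_7 = False.
In (v_3 || !v_4) only v_3 is left, so v_3 = True.
In (!v_3 || !v_9) only !v_9 is left, so v_9 = False.
In (!v_10 || v_2 || v_7 || v_9) only v_2 is left, so v_2 = True.
In (v_1 || !v_3) only v_1 is left, so v_1 = True.
In (!v_1 || !v_8) only !v_8 is left, so v_8 = False.
In (!v_2 || !v_4 || v_5 || v_8) only v_5 is left, so v_5 = True.
In (!v_2 || !v_5 || v_6) only v_6 is left, so v_6 = True.
All clauses satisfied.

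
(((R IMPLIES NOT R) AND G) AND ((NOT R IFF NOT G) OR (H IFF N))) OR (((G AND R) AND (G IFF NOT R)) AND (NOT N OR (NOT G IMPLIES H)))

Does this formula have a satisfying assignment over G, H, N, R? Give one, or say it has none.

G = True, H = True, N = True, R = False

  (((R IMPLIES NOT R) AND G) AND ((NOT R IFF NOT G) OR (H IFF N))) OR (((G AND R) AND (G IFF NOT R)) AND (NOT N OR (NOT G IMPLIES H))) = True
    ((R IMPLIES NOT R) AND G) AND ((NOT R IFF NOT G) OR (H IFF N)) = True
      (R IMPLIES NOT R) AND G = True
        R IMPLIES NOT R = True
          NOT R = True
      (NOT R IFF NOT G) OR (H IFF N) = True
        NOT R IFF NOT G = False
          NOT R = True
          NOT G = False
        H IFF N = True
    ((G AND R) AND (G IFF NOT R)) AND (NOT N OR (NOT G IMPLIES H)) = False
      (G AND R) AND (G IFF NOT R) = False
        G AND R = False
        G IFF NOT R = True
          NOT R = True
      NOT N OR (NOT G IMPLIES H) = True
        NOT N = False
        NOT G IMPLIES H = True
          NOT G = False
The formula evaluates to True.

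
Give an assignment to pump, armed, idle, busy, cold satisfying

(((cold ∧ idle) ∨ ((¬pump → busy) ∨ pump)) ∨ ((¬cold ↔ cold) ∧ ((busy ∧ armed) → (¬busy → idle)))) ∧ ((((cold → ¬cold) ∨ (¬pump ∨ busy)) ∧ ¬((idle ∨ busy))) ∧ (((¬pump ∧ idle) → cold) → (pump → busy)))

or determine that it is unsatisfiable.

UNSATISFIABLE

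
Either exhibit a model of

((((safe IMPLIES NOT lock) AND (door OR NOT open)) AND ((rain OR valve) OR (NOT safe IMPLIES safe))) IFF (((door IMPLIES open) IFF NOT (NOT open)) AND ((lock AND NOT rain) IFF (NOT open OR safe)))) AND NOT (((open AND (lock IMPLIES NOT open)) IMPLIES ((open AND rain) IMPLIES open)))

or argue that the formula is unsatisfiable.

The conjunct NOT (((open AND (lock IMPLIES NOT open)) IMPLIES ((open AND rain) IMPLIES open))) is unsatisfiable on its own:
  lock=F, rain=F, open=F: evaluates to False.
  lock=F, rain=F, open=T: evaluates to False.
  lock=F, rain=T, open=F: evaluates to False.
  lock=F, rain=T, open=T: evaluates to False.
  lock=T, rain=F, open=F: evaluates to False.
  lock=T, rain=F, open=T: evaluates to False.
  lock=T, rain=T, open=F: evaluates to False.
  lock=T, rain=T, open=T: evaluates to False.
So the whole conjunction is unsatisfiable.

Unsatisfiable — no assignment works.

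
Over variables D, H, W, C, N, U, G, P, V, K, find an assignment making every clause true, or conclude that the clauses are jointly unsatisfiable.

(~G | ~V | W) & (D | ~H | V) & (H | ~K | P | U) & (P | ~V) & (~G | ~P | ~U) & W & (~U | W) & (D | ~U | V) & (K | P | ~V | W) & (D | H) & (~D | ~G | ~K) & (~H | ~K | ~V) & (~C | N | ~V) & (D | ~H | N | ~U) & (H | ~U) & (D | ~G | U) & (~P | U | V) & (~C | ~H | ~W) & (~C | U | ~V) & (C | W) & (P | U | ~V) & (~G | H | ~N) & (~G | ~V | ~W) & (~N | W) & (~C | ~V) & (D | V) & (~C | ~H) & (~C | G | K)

Unit clause (W) forces W = True.
Set D = True.
Set H = False.
  then (H | ~U) forces U = False.
Set C = False.
Set N = False.
Set G = False.
Set P = True.
  then (~P | U | V) forces V = True.
Set K = False.
All clauses satisfied.

D = True; H = False; W = True; C = False; N = False; U = False; G = False; P = True; V = True; K = False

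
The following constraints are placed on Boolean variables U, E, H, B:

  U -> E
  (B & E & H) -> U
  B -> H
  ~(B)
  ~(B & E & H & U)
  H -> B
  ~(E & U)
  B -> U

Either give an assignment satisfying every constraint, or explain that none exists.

U=F; E=T; H=F; B=F

Unit clause (~B) forces B = False.
In (B | ~H) only ~H is left, so H = False.
Try U = True:
  (E | ~U) forces E = True.
  clause (~E | ~U) is falsified — backtrack.
So U = False.
Set E = True.
All clauses satisfied.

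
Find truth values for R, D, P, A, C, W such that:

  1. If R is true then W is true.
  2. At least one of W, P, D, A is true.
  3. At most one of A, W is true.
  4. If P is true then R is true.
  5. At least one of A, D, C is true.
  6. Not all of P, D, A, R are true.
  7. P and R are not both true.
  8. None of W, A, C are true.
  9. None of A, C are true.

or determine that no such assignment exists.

R = False; D = True; P = False; A = False; C = False; W = False

  (1) R=F ⇒ W: vacuous ✓
  (2) {W, P, D, A}: 1 true — at least one ✓
  (3) {A, W}: 0 true — at most one ✓
  (4) P=F ⇒ R: vacuous ✓
  (5) {A, D, C}: 1 true — at least one ✓
  (6) {P, D, A, R}: 1/4 true — not all ✓
  (7) P=F, R=F — not both ✓
  (8) {W, A, C}: 0 true — none ✓
  (9) {A, C}: 0 true — none ✓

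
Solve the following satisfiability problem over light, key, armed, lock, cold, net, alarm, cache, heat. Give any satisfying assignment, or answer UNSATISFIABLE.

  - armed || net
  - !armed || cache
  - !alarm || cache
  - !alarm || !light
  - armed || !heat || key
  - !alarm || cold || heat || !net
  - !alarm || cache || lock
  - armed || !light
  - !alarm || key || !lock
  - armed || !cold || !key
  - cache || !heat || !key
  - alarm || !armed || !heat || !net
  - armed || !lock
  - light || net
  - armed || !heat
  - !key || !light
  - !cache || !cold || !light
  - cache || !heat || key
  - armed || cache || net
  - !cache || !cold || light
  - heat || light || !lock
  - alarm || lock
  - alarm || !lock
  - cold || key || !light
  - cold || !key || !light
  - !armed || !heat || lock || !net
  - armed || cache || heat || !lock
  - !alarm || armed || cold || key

light: False; key: True; armed: True; lock: True; cold: False; net: True; alarm: True; cache: True; heat: True

Set light = False.
  then (light || net) forces net = True.
Set key = True.
Try armed = False:
  (armed || !cold || !key) forces cold = False.
  (armed || !lock) forces lock = False.
  (armed || !heat) forces heat = False.
  (!alarm || cold || heat || !net) forces alarm = False.
  clause (alarm || lock) is falsified — backtrack.
So armed = True.
  then (!armed || cache) forces cache = True.
  then (!cache || !cold || light) forces cold = False.
Set lock = True.
  then (heat || light || !lock) forces heat = True.
  then (alarm || !lock) forces alarm = True.
All clauses satisfied.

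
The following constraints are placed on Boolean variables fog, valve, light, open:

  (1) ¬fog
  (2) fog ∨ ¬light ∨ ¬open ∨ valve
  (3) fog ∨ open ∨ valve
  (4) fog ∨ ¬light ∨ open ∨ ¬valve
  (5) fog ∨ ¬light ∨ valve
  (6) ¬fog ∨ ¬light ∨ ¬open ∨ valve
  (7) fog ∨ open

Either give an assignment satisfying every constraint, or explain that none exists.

Unit clause (¬fog) forces fog = False.
In (fog ∨ open) only open is left, so open = True.
Set valve = True.
Set light = False.
Check each clause:
  (¬fog): ¬fog holds.
  (fog ∨ ¬light ∨ ¬open ∨ valve): ¬light holds.
  (fog ∨ open ∨ valve): open holds.
  (fog ∨ ¬light ∨ open ∨ ¬valve): ¬light holds.
  (fog ∨ ¬light ∨ valve): ¬light holds.
  (¬fog ∨ ¬light ∨ ¬open ∨ valve): ¬fog holds.
  (fog ∨ open): open holds.
All clauses satisfied.

fog = False, valve = True, light = False, open = True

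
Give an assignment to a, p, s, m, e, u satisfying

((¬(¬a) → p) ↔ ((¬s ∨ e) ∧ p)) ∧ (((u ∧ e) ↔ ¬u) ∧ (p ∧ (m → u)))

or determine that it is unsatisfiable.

a = True, p = True, s = False, m = False, e = False, u = True

  (¬(¬a) → p) ↔ ((¬s ∨ e) ∧ p) = True
    ¬(¬a) → p = True
      ¬(¬a) = True
        ¬a = False
    (¬s ∨ e) ∧ p = True
      ¬s ∨ e = True
        ¬s = True
  ((u ∧ e) ↔ ¬u) ∧ (p ∧ (m → u)) = True
    (u ∧ e) ↔ ¬u = True
      u ∧ e = False
      ¬u = False
    p ∧ (m → u) = True
      m → u = True
Both conjuncts True, so the formula holds.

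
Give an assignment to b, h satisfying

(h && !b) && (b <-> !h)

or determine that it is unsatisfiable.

b = False, h = True

  h && !b = True
    !b = True
  b <-> !h = True
    !h = False
Both conjuncts True, so the formula holds.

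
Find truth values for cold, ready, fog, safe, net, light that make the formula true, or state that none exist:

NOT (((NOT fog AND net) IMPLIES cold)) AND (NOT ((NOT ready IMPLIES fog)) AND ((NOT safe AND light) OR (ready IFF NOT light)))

cold = False, ready = False, fog = False, safe = False, net = True, light = True

  NOT (((NOT fog AND net) IMPLIES cold)) = True
    (NOT fog AND net) IMPLIES cold = False
      NOT fog AND net = True
        NOT fog = True
  NOT ((NOT ready IMPLIES fog)) AND ((NOT safe AND light) OR (ready IFF NOT light)) = True
    NOT ((NOT ready IMPLIES fog)) = True
      NOT ready IMPLIES fog = False
        NOT ready = True
    (NOT safe AND light) OR (ready IFF NOT light) = True
      NOT safe AND light = True
        NOT safe = True
      ready IFF NOT light = True
        NOT light = False
Both conjuncts True, so the formula holds.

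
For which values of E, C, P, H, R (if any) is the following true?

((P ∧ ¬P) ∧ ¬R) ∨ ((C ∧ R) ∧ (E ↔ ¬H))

E = True, C = True, P = False, H = False, R = True

  ((P ∧ ¬P) ∧ ¬R) ∨ ((C ∧ R) ∧ (E ↔ ¬H)) = True
    (P ∧ ¬P) ∧ ¬R = False
      P ∧ ¬P = False
        ¬P = True
      ¬R = False
    (C ∧ R) ∧ (E ↔ ¬H) = True
      C ∧ R = True
      E ↔ ¬H = True
        ¬H = True
The formula evaluates to True.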